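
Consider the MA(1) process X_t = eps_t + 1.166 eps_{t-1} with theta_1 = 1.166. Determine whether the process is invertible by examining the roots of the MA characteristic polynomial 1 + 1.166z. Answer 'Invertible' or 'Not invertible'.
\text{Not invertible}

The MA(q) characteristic polynomial is P(z) = 1 + 1.166z.
Invertibility requires all roots to lie outside the unit circle, i.e. |z| > 1 for every root.
This is linear in z: 1 + (1.166) z = 0  =>  z = -1/(1.166) = -0.857633,  |z| = 0.857633.
Moduli of all roots: 0.8576.
All moduli strictly greater than 1? No.
Verdict: Not invertible.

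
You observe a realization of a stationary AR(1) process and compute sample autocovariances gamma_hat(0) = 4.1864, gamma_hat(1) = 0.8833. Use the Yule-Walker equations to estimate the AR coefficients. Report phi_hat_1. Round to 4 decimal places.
\hat\phi_{1} = 0.2110

The Yule-Walker equations for an AR(p) process read, in matrix form,
  Gamma_p phi = r_p,   with   (Gamma_p)_{ij} = gamma(|i - j|),
                       (r_p)_i = gamma(i),   i,j = 1..p.
Substitute the sample gammas (Toeplitz matrix and right-hand side of size 1):
  Gamma_p = [[4.1864]]
  r_p     = [0.8833]
With p = 1 this is the single equation gamma(0) phi_1 = gamma(1):
  phi_hat_1 = gamma(1) / gamma(0) = 0.8833 / 4.1864 = 0.2110.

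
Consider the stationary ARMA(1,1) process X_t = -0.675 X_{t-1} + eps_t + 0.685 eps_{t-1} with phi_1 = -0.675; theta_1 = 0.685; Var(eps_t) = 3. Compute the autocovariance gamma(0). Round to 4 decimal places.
\gamma(0) = 3.0006

Multiply the model equation by X_{t-k} and take expectations. With theta_0 = psi_0 = 1 and psi_j the MA(infinity) weights, this gives
  gamma(k) - sum_i phi_i gamma(k-i) = c_k,
  c_k = sigma^2 * sum_{j=k..q} theta_j psi_{j-k}   (c_k = 0 for k > q),
using gamma(-m) = gamma(m).
psi-weights needed (psi_j = theta_j + sum_i phi_i psi_{j-i}):
  psi_1 = theta_1 + phi_1 = 0.685 + (-0.675) = 0.01
Right-hand sides:
  c_0 = sigma^2 (1 + theta_1 psi_1) = 3 * (1 + (0.685)(0.01)) = 3 * 1.00685 = 3.02055
  c_1 = sigma^2 theta_1 = 3 * (0.685) = 2.055
  c_2 = 0
Equations for k = 0 and k = 1 (AR order 1):
  gamma(0) = phi_1 gamma(1) + c_0
  gamma(1) = phi_1 gamma(0) + c_1
Substituting the second into the first: gamma(0) (1 - phi_1^2) = c_0 + phi_1 c_1, so
  gamma(0) = (c_0 + phi_1 c_1) / (1 - phi_1^2) = (3.02055 + (-0.675)(2.055)) / (1 - (-0.675)^2) = 1.633425 / 0.544375 = 3.000551.
Therefore gamma(0) = 3.0006 (to 4 decimal places).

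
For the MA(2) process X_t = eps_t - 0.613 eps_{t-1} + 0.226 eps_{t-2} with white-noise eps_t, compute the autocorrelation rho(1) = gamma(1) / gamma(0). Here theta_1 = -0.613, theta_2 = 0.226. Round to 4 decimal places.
\rho(1) = -0.5267

For an MA(q) process with theta_0 = 1, the autocovariance is
  gamma(k) = sigma^2 * sum_{i=0..q-k} theta_i * theta_{i+k},
and rho(k) = gamma(k) / gamma(0). Sigma^2 cancels.
  numerator   = (1)*(-0.613) + (-0.613)*(0.226) = -0.751538.
  denominator = (1)^2 + (-0.613)^2 + (0.226)^2 = 1.426845.
  rho(1) = -0.751538 / 1.426845 = -0.5267.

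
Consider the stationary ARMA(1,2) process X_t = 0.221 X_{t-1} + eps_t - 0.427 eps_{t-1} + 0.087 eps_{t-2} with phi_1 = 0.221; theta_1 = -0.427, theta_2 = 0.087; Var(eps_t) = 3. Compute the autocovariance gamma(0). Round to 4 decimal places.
\gamma(0) = 3.1327

Multiply the model equation by X_{t-k} and take expectations. With theta_0 = psi_0 = 1 and psi_j the MA(infinity) weights, this gives
  gamma(k) - sum_i phi_i gamma(k-i) = c_k,
  c_k = sigma^2 * sum_{j=k..q} theta_j psi_{j-k}   (c_k = 0 for k > q),
using gamma(-m) = gamma(m).
psi-weights needed (psi_j = theta_j + sum_i phi_i psi_{j-i}):
  psi_1 = theta_1 + phi_1 = -0.427 + (0.221) = -0.206
  psi_2 = theta_2 + phi_1 psi_1 = 0.087 + (0.221)(-0.206) = 0.041474
Right-hand sides:
  c_0 = sigma^2 (1 + theta_1 psi_1 + theta_2 psi_2) = 3 * (1 + (-0.427)(-0.206) + (0.087)(0.041474)) = 3 * 1.09157 = 3.274711
  c_1 = sigma^2 (theta_1 + theta_2 psi_1) = 3 * (-0.427 + (0.087)(-0.206)) = -1.334766
  c_2 = sigma^2 theta_2 = 3 * (0.087) = 0.261
Equations for k = 0 and k = 1 (AR order 1):
  gamma(0) = phi_1 gamma(1) + c_0
  gamma(1) = phi_1 gamma(0) + c_1
Substituting the second into the first: gamma(0) (1 - phi_1^2) = c_0 + phi_1 c_1, so
  gamma(0) = (c_0 + phi_1 c_1) / (1 - phi_1^2) = (3.274711 + (0.221)(-1.334766)) / (1 - (0.221)^2) = 2.979727 / 0.951159 = 3.132733.
Therefore gamma(0) = 3.1327 (to 4 decimal places).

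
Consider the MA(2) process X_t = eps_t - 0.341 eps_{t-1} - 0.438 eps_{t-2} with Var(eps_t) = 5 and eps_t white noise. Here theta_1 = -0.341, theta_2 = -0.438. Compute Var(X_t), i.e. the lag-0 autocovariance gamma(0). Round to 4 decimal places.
\gamma(0) = 6.5406

For an MA(q) process X_t = eps_t + sum_i theta_i eps_{t-i} with
Var(eps_t) = sigma^2, the variance is
  gamma(0) = sigma^2 * (1 + sum_i theta_i^2).
  sum_i theta_i^2 = (-0.341)^2 + (-0.438)^2 = 0.116281 + 0.191844 = 0.308125.
  gamma(0) = 5 * (1 + 0.308125) = 5 * 1.308125 = 6.540625, which rounds to 6.5406.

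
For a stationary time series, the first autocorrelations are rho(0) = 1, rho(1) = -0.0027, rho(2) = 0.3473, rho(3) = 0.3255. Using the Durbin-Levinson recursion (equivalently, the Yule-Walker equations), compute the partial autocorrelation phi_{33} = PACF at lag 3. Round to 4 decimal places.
\phi_{33} = 0.3719

The PACF at lag k is phi_{kk}, the last component of the solution
to the Yule-Walker system G_k phi = r_k where
  (G_k)_{ij} = rho(|i - j|), (r_k)_i = rho(i), i,j = 1..k.
Equivalently, Durbin-Levinson gives phi_{kk} iteratively:
  phi_{11} = rho(1)
  phi_{kk} = [rho(k) - sum_{j=1..k-1} phi_{k-1,j} rho(k-j)]
            / [1 - sum_{j=1..k-1} phi_{k-1,j} rho(j)],
  phi_{k,j} = phi_{k-1,j} - phi_{kk} phi_{k-1,k-j},  j = 1..k-1.
Step k = 1:
  phi_11 = rho(1) = -0.0027.
Step k = 2:
  phi_22 = [rho(2) - phi_11 rho(1)] / [1 - phi_11 rho(1)] = [0.3473 - (-0.0027)(-0.0027)] / [1 - (-0.0027)(-0.0027)]
         = 0.34729271 / 0.99999271 = 0.347295.
  Update: phi_21 = phi_11 - phi_22 phi_11 = -0.0027 - (0.347295)(-0.0027) = -0.001762.
Step k = 3:
  phi_33 = [rho(3) - phi_21 rho(2) - phi_22 rho(1)] / [1 - phi_21 rho(1) - phi_22 rho(2)]
    numerator   = 0.3255 - (-0.001762)(0.3473) - (0.347295)(-0.0027) = 0.32704974
    denominator = 1 - (-0.001762)(-0.0027) - (0.347295)(0.3473) = 0.8793796
  phi_33 = 0.32704974 / 0.8793796 = 0.3719.
Therefore phi_{33} = 0.3719.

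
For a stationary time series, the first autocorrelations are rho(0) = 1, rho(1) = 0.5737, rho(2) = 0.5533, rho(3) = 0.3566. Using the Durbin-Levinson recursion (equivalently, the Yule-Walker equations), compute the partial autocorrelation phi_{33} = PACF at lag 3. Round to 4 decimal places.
\phi_{33} = -0.0780

The PACF at lag k is phi_{kk}, the last component of the solution
to the Yule-Walker system G_k phi = r_k where
  (G_k)_{ij} = rho(|i - j|), (r_k)_i = rho(i), i,j = 1..k.
Equivalently, Durbin-Levinson gives phi_{kk} iteratively:
  phi_{11} = rho(1)
  phi_{kk} = [rho(k) - sum_{j=1..k-1} phi_{k-1,j} rho(k-j)]
            / [1 - sum_{j=1..k-1} phi_{k-1,j} rho(j)],
  phi_{k,j} = phi_{k-1,j} - phi_{kk} phi_{k-1,k-j},  j = 1..k-1.
Step k = 1:
  phi_11 = rho(1) = 0.5737.
Step k = 2:
  phi_22 = [rho(2) - phi_11 rho(1)] / [1 - phi_11 rho(1)] = [0.5533 - (0.5737)(0.5737)] / [1 - (0.5737)(0.5737)]
         = 0.22416831 / 0.67086831 = 0.334147.
  Update: phi_21 = phi_11 - phi_22 phi_11 = 0.5737 - (0.334147)(0.5737) = 0.382.
Step k = 3:
  phi_33 = [rho(3) - phi_21 rho(2) - phi_22 rho(1)] / [1 - phi_21 rho(1) - phi_22 rho(2)]
    numerator   = 0.3566 - (0.382)(0.5533) - (0.334147)(0.5737) = -0.04646054
    denominator = 1 - (0.382)(0.5737) - (0.334147)(0.5533) = 0.59596325
  phi_33 = -0.04646054 / 0.59596325 = -0.078.
Therefore phi_{33} = -0.0780.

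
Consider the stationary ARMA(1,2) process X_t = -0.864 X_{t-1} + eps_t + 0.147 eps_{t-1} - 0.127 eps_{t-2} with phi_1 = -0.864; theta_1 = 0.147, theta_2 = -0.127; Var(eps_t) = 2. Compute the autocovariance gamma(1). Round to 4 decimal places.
\gamma(1) = -3.7935

Multiply the model equation by X_{t-k} and take expectations. With theta_0 = psi_0 = 1 and psi_j the MA(infinity) weights, this gives
  gamma(k) - sum_i phi_i gamma(k-i) = c_k,
  c_k = sigma^2 * sum_{j=k..q} theta_j psi_{j-k}   (c_k = 0 for k > q),
using gamma(-m) = gamma(m).
psi-weights needed (psi_j = theta_j + sum_i phi_i psi_{j-i}):
  psi_1 = theta_1 + phi_1 = 0.147 + (-0.864) = -0.717
  psi_2 = theta_2 + phi_1 psi_1 = -0.127 + (-0.864)(-0.717) = 0.492488
Right-hand sides:
  c_0 = sigma^2 (1 + theta_1 psi_1 + theta_2 psi_2) = 2 * (1 + (0.147)(-0.717) + (-0.127)(0.492488)) = 2 * 0.832055 = 1.66411
  c_1 = sigma^2 (theta_1 + theta_2 psi_1) = 2 * (0.147 + (-0.127)(-0.717)) = 0.476118
  c_2 = sigma^2 theta_2 = 2 * (-0.127) = -0.254
Equations for k = 0 and k = 1 (AR order 1):
  gamma(0) = phi_1 gamma(1) + c_0
  gamma(1) = phi_1 gamma(0) + c_1
Substituting the second into the first: gamma(0) (1 - phi_1^2) = c_0 + phi_1 c_1, so
  gamma(0) = (c_0 + phi_1 c_1) / (1 - phi_1^2) = (1.66411 + (-0.864)(0.476118)) / (1 - (-0.864)^2) = 1.252744 / 0.253504 = 4.941713.
  gamma(1) = phi_1 gamma(0) + c_1 = (-0.864)(4.941713) + (0.476118) = -3.793522.
Therefore gamma(1) = -3.7935 (to 4 decimal places).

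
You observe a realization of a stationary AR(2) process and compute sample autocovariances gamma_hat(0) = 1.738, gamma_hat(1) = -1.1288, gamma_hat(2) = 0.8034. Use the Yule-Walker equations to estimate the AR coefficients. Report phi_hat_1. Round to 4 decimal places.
\hat\phi_{1} = -0.6041

The Yule-Walker equations for an AR(p) process read, in matrix form,
  Gamma_p phi = r_p,   with   (Gamma_p)_{ij} = gamma(|i - j|),
                       (r_p)_i = gamma(i),   i,j = 1..p.
Substitute the sample gammas (Toeplitz matrix and right-hand side of size 2):
  Gamma_p = [[1.738, -1.1288], [-1.1288, 1.738]]
  r_p     = [-1.1288, 0.8034]
Written out:
  1.738 phi_1 - 1.1288 phi_2 = -1.1288
  -1.1288 phi_1 + 1.738 phi_2 = 0.8034
Solve by Cramer's rule:
  det = gamma(0)^2 - gamma(1)^2 = (1.738)^2 - (-1.1288)^2 = 3.020644 - 1.27418944 = 1.74645456
  phi_hat_1 = [gamma(1) gamma(0) - gamma(1) gamma(2)] / det = [(-1.1288)(1.738) - (-1.1288)(0.8034)] / 1.74645456 = -1.05497648 / 1.74645456 = -0.6041
  phi_hat_2 = [gamma(0) gamma(2) - gamma(1)^2] / det = [(1.738)(0.8034) - (-1.1288)^2] / 1.74645456 = 0.12211976 / 1.74645456 = 0.0699
So phi_hat = [-0.6041, 0.0699].
Therefore phi_hat_1 = -0.6041.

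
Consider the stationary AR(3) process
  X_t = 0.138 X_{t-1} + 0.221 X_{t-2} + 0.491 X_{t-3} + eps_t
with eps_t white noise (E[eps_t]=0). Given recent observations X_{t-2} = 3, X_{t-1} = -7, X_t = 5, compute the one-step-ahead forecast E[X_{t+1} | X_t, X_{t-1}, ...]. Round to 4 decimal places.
E[X_{t+1} \mid \mathcal F_t] = 0.6160

For an AR(p) model X_t = c + sum_i phi_i X_{t-i} + eps_t, the
one-step-ahead conditional mean is
  E[X_{t+1} | X_t, ...] = c + sum_i phi_i X_{t+1-i}.
Substitute known values:
  E[X_{t+1} | ...] = (0.138) * (5) + (0.221) * (-7) + (0.491) * (3)
                   = 0.6160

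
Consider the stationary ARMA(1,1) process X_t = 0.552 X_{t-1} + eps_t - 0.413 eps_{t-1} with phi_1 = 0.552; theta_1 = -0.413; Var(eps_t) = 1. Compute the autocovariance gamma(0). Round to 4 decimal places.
\gamma(0) = 1.0278

Multiply the model equation by X_{t-k} and take expectations. With theta_0 = psi_0 = 1 and psi_j the MA(infinity) weights, this gives
  gamma(k) - sum_i phi_i gamma(k-i) = c_k,
  c_k = sigma^2 * sum_{j=k..q} theta_j psi_{j-k}   (c_k = 0 for k > q),
using gamma(-m) = gamma(m).
psi-weights needed (psi_j = theta_j + sum_i phi_i psi_{j-i}):
  psi_1 = theta_1 + phi_1 = -0.413 + (0.552) = 0.139
Right-hand sides:
  c_0 = sigma^2 (1 + theta_1 psi_1) = 1 * (1 + (-0.413)(0.139)) = 1 * 0.942593 = 0.942593
  c_1 = sigma^2 theta_1 = 1 * (-0.413) = -0.413
  c_2 = 0
Equations for k = 0 and k = 1 (AR order 1):
  gamma(0) = phi_1 gamma(1) + c_0
  gamma(1) = phi_1 gamma(0) + c_1
Substituting the second into the first: gamma(0) (1 - phi_1^2) = c_0 + phi_1 c_1, so
  gamma(0) = (c_0 + phi_1 c_1) / (1 - phi_1^2) = (0.942593 + (0.552)(-0.413)) / (1 - (0.552)^2) = 0.714617 / 0.695296 = 1.027788.
Therefore gamma(0) = 1.0278 (to 4 decimal places).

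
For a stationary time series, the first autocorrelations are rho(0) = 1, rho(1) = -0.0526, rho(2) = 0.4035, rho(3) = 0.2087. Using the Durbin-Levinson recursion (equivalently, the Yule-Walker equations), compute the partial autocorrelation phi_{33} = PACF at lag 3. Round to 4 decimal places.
\phi_{33} = 0.2900

The PACF at lag k is phi_{kk}, the last component of the solution
to the Yule-Walker system G_k phi = r_k where
  (G_k)_{ij} = rho(|i - j|), (r_k)_i = rho(i), i,j = 1..k.
Equivalently, Durbin-Levinson gives phi_{kk} iteratively:
  phi_{11} = rho(1)
  phi_{kk} = [rho(k) - sum_{j=1..k-1} phi_{k-1,j} rho(k-j)]
            / [1 - sum_{j=1..k-1} phi_{k-1,j} rho(j)],
  phi_{k,j} = phi_{k-1,j} - phi_{kk} phi_{k-1,k-j},  j = 1..k-1.
Step k = 1:
  phi_11 = rho(1) = -0.0526.
Step k = 2:
  phi_22 = [rho(2) - phi_11 rho(1)] / [1 - phi_11 rho(1)] = [0.4035 - (-0.0526)(-0.0526)] / [1 - (-0.0526)(-0.0526)]
         = 0.40073324 / 0.99723324 = 0.401845.
  Update: phi_21 = phi_11 - phi_22 phi_11 = -0.0526 - (0.401845)(-0.0526) = -0.031463.
Step k = 3:
  phi_33 = [rho(3) - phi_21 rho(2) - phi_22 rho(1)] / [1 - phi_21 rho(1) - phi_22 rho(2)]
    numerator   = 0.2087 - (-0.031463)(0.4035) - (0.401845)(-0.0526) = 0.24253235
    denominator = 1 - (-0.031463)(-0.0526) - (0.401845)(0.4035) = 0.83620057
  phi_33 = 0.24253235 / 0.83620057 = 0.29.
Therefore phi_{33} = 0.2900.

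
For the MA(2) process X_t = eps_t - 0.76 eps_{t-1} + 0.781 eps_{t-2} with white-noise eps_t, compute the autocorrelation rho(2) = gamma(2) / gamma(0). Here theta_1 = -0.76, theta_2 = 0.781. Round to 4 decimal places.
\rho(2) = 0.3570

For an MA(q) process with theta_0 = 1, the autocovariance is
  gamma(k) = sigma^2 * sum_{i=0..q-k} theta_i * theta_{i+k},
and rho(k) = gamma(k) / gamma(0). Sigma^2 cancels.
  numerator   = (1)*(0.781) = 0.781.
  denominator = (1)^2 + (-0.76)^2 + (0.781)^2 = 2.187561.
  rho(2) = 0.781 / 2.187561 = 0.3570.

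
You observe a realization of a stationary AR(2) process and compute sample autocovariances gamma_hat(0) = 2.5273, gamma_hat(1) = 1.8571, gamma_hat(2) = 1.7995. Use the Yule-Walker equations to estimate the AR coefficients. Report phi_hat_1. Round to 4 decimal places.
\hat\phi_{1} = 0.4600

The Yule-Walker equations for an AR(p) process read, in matrix form,
  Gamma_p phi = r_p,   with   (Gamma_p)_{ij} = gamma(|i - j|),
                       (r_p)_i = gamma(i),   i,j = 1..p.
Substitute the sample gammas (Toeplitz matrix and right-hand side of size 2):
  Gamma_p = [[2.5273, 1.8571], [1.8571, 2.5273]]
  r_p     = [1.8571, 1.7995]
Written out:
  2.5273 phi_1 + 1.8571 phi_2 = 1.8571
  1.8571 phi_1 + 2.5273 phi_2 = 1.7995
Solve by Cramer's rule:
  det = gamma(0)^2 - gamma(1)^2 = (2.5273)^2 - (1.8571)^2 = 6.38724529 - 3.44882041 = 2.93842488
  phi_hat_1 = [gamma(1) gamma(0) - gamma(1) gamma(2)] / det = [(1.8571)(2.5273) - (1.8571)(1.7995)] / 2.93842488 = 1.35159738 / 2.93842488 = 0.46
  phi_hat_2 = [gamma(0) gamma(2) - gamma(1)^2] / det = [(2.5273)(1.7995) - (1.8571)^2] / 2.93842488 = 1.09905594 / 2.93842488 = 0.374
So phi_hat = [0.4600, 0.3740].
Therefore phi_hat_1 = 0.4600.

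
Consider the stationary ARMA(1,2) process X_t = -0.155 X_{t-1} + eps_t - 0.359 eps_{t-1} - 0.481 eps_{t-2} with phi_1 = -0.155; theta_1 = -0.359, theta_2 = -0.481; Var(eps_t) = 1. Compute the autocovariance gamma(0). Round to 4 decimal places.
\gamma(0) = 1.4292

Multiply the model equation by X_{t-k} and take expectations. With theta_0 = psi_0 = 1 and psi_j the MA(infinity) weights, this gives
  gamma(k) - sum_i phi_i gamma(k-i) = c_k,
  c_k = sigma^2 * sum_{j=k..q} theta_j psi_{j-k}   (c_k = 0 for k > q),
using gamma(-m) = gamma(m).
psi-weights needed (psi_j = theta_j + sum_i phi_i psi_{j-i}):
  psi_1 = theta_1 + phi_1 = -0.359 + (-0.155) = -0.514
  psi_2 = theta_2 + phi_1 psi_1 = -0.481 + (-0.155)(-0.514) = -0.40133
Right-hand sides:
  c_0 = sigma^2 (1 + theta_1 psi_1 + theta_2 psi_2) = 1 * (1 + (-0.359)(-0.514) + (-0.481)(-0.40133)) = 1 * 1.377566 = 1.377566
  c_1 = sigma^2 (theta_1 + theta_2 psi_1) = 1 * (-0.359 + (-0.481)(-0.514)) = -0.111766
  c_2 = sigma^2 theta_2 = 1 * (-0.481) = -0.481
Equations for k = 0 and k = 1 (AR order 1):
  gamma(0) = phi_1 gamma(1) + c_0
  gamma(1) = phi_1 gamma(0) + c_1
Substituting the second into the first: gamma(0) (1 - phi_1^2) = c_0 + phi_1 c_1, so
  gamma(0) = (c_0 + phi_1 c_1) / (1 - phi_1^2) = (1.377566 + (-0.155)(-0.111766)) / (1 - (-0.155)^2) = 1.394889 / 0.975975 = 1.429227.
Therefore gamma(0) = 1.4292 (to 4 decimal places).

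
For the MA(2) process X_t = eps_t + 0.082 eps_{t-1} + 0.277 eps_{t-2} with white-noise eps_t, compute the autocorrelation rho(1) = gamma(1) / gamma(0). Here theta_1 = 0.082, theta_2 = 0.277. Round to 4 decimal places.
\rho(1) = 0.0966

For an MA(q) process with theta_0 = 1, the autocovariance is
  gamma(k) = sigma^2 * sum_{i=0..q-k} theta_i * theta_{i+k},
and rho(k) = gamma(k) / gamma(0). Sigma^2 cancels.
  numerator   = (1)*(0.082) + (0.082)*(0.277) = 0.104714.
  denominator = (1)^2 + (0.082)^2 + (0.277)^2 = 1.083453.
  rho(1) = 0.104714 / 1.083453 = 0.0966.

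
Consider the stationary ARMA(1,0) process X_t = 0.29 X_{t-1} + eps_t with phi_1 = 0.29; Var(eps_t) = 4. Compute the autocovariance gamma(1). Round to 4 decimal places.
\gamma(1) = 1.2665

Multiply the model equation by X_{t-k} and take expectations. With theta_0 = psi_0 = 1 and psi_j the MA(infinity) weights, this gives
  gamma(k) - sum_i phi_i gamma(k-i) = c_k,
  c_k = sigma^2 * sum_{j=k..q} theta_j psi_{j-k}   (c_k = 0 for k > q),
using gamma(-m) = gamma(m).
Pure AR (q = 0): c_0 = sigma^2 = 4, c_k = 0 for k >= 1.
Equations for k = 0 and k = 1 (AR order 1):
  gamma(0) = phi_1 gamma(1) + c_0
  gamma(1) = phi_1 gamma(0) + c_1
Substituting the second into the first: gamma(0) (1 - phi_1^2) = c_0 + phi_1 c_1, so
  gamma(0) = c_0 / (1 - phi_1^2) = 4 / (1 - (0.29)^2) = 4 / 0.9159 = 4.367289.
  gamma(1) = phi_1 gamma(0) = (0.29)(4.367289) = 1.266514.
Therefore gamma(1) = 1.2665 (to 4 decimal places).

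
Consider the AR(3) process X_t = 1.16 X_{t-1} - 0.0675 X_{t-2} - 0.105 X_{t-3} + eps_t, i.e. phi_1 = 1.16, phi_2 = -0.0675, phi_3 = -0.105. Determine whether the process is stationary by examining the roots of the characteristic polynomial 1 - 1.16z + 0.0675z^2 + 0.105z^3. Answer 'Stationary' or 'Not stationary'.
\text{Stationary}

The AR(p) characteristic polynomial is P(z) = 1 - 1.16z + 0.0675z^2 + 0.105z^3.
Stationarity requires all roots to lie outside the unit circle, i.e. |z| > 1 for every root.
Degree 3: look for a simple real root z0 first, then factor out (1 - z/z0) and solve the remaining quadratic.
Testing z0 = -4: P(-4) = 1 + (-1.16)(-4) + (0.0675)(-4)^2 + (0.105)(-4)^3
  = 1 + (4.64) + (1.08) + (-6.72) = 0.  So z_0 = -4 is a root, |z_0| = 4.
Divide out the factor (1 + 0.25 z) = (1 - z/z0) (since 1/z0 = -0.25):
  P(z) = (1 + 0.25 z)(1 + (-1.41) z + (0.42) z^2)
  [check: z-coef -1.41 - (-0.25) = -1.16; z^2-coef 0.42 - (-0.25)(-1.41) = 0.0675; z^3-coef -(-0.25)(0.42) = 0.105.]
Remaining roots from the quadratic factor 1 + (-1.41) z + (0.42) z^2:
  Set 1 + (-1.41) z + (0.42) z^2 = 0, i.e. a z^2 + b z + c = 0 with a = 0.42, b = -1.41, c = 1.
  Discriminant D = b^2 - 4ac = (-1.41)^2 - 4*(0.42)*1 = 1.9881 - (1.68) = 0.3081.
  D >= 0, so the roots are real: z = (-b +/- sqrt(D)) / (2a) = (1.41 +/- 0.555068) / (0.84).
    z_1 = (1.41 + 0.555068) / (0.84) = 2.3394,   |z_1| = 2.3394.
    z_2 = (1.41 - 0.555068) / (0.84) = 1.0178,   |z_2| = 1.0178.
Moduli of all roots: 4.0000, 2.3394, 1.0178.
All moduli strictly greater than 1? Yes.
Verdict: Stationary.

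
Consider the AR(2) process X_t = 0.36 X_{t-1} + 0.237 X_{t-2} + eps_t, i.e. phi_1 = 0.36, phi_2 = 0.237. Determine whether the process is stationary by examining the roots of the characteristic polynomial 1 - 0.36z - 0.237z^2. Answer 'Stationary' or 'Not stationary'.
\text{Stationary}

The AR(p) characteristic polynomial is P(z) = 1 - 0.36z - 0.237z^2.
Stationarity requires all roots to lie outside the unit circle, i.e. |z| > 1 for every root.
Set 1 + (-0.36) z + (-0.237) z^2 = 0, i.e. a z^2 + b z + c = 0 with a = -0.237, b = -0.36, c = 1.
Discriminant D = b^2 - 4ac = (-0.36)^2 - 4*(-0.237)*1 = 0.1296 - (-0.948) = 1.0776.
D >= 0, so the roots are real: z = (-b +/- sqrt(D)) / (2a) = (0.36 +/- 1.038075) / (-0.474).
  z_1 = (0.36 + 1.038075) / (-0.474) = -2.9495,   |z_1| = 2.9495.
  z_2 = (0.36 - 1.038075) / (-0.474) = 1.4305,   |z_2| = 1.4305.
Moduli of all roots: 2.9495, 1.4305.
All moduli strictly greater than 1? Yes.
Verdict: Stationary.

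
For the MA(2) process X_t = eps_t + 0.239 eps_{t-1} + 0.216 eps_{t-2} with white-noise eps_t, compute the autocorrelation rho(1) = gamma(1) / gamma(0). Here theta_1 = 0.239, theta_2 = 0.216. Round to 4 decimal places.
\rho(1) = 0.2633

For an MA(q) process with theta_0 = 1, the autocovariance is
  gamma(k) = sigma^2 * sum_{i=0..q-k} theta_i * theta_{i+k},
and rho(k) = gamma(k) / gamma(0). Sigma^2 cancels.
  numerator   = (1)*(0.239) + (0.239)*(0.216) = 0.290624.
  denominator = (1)^2 + (0.239)^2 + (0.216)^2 = 1.103777.
  rho(1) = 0.290624 / 1.103777 = 0.2633.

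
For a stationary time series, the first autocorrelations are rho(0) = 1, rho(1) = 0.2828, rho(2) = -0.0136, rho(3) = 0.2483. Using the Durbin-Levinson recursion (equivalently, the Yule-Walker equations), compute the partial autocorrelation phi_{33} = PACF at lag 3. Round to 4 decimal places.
\phi_{33} = 0.3089

The PACF at lag k is phi_{kk}, the last component of the solution
to the Yule-Walker system G_k phi = r_k where
  (G_k)_{ij} = rho(|i - j|), (r_k)_i = rho(i), i,j = 1..k.
Equivalently, Durbin-Levinson gives phi_{kk} iteratively:
  phi_{11} = rho(1)
  phi_{kk} = [rho(k) - sum_{j=1..k-1} phi_{k-1,j} rho(k-j)]
            / [1 - sum_{j=1..k-1} phi_{k-1,j} rho(j)],
  phi_{k,j} = phi_{k-1,j} - phi_{kk} phi_{k-1,k-j},  j = 1..k-1.
Step k = 1:
  phi_11 = rho(1) = 0.2828.
Step k = 2:
  phi_22 = [rho(2) - phi_11 rho(1)] / [1 - phi_11 rho(1)] = [-0.0136 - (0.2828)(0.2828)] / [1 - (0.2828)(0.2828)]
         = -0.09357584 / 0.92002416 = -0.10171.
  Update: phi_21 = phi_11 - phi_22 phi_11 = 0.2828 - (-0.10171)(0.2828) = 0.311564.
Step k = 3:
  phi_33 = [rho(3) - phi_21 rho(2) - phi_22 rho(1)] / [1 - phi_21 rho(1) - phi_22 rho(2)]
    numerator   = 0.2483 - (0.311564)(-0.0136) - (-0.10171)(0.2828) = 0.28130091
    denominator = 1 - (0.311564)(0.2828) - (-0.10171)(-0.0136) = 0.91050654
  phi_33 = 0.28130091 / 0.91050654 = 0.3089.
Therefore phi_{33} = 0.3089.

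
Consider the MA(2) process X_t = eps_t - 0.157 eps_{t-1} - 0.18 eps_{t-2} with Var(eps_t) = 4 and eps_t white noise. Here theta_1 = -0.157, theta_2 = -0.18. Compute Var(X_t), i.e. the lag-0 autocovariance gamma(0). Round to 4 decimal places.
\gamma(0) = 4.2282

For an MA(q) process X_t = eps_t + sum_i theta_i eps_{t-i} with
Var(eps_t) = sigma^2, the variance is
  gamma(0) = sigma^2 * (1 + sum_i theta_i^2).
  sum_i theta_i^2 = (-0.157)^2 + (-0.18)^2 = 0.024649 + 0.0324 = 0.057049.
  gamma(0) = 4 * (1 + 0.057049) = 4 * 1.057049 = 4.228196, which rounds to 4.2282.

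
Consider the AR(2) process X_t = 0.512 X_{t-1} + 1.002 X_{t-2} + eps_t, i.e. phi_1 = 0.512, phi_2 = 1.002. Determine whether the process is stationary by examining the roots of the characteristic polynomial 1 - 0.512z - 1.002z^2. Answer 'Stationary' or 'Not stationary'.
\text{Not stationary}

The AR(p) characteristic polynomial is P(z) = 1 - 0.512z - 1.002z^2.
Stationarity requires all roots to lie outside the unit circle, i.e. |z| > 1 for every root.
Set 1 + (-0.512) z + (-1.002) z^2 = 0, i.e. a z^2 + b z + c = 0 with a = -1.002, b = -0.512, c = 1.
Discriminant D = b^2 - 4ac = (-0.512)^2 - 4*(-1.002)*1 = 0.262144 - (-4.008) = 4.270144.
D >= 0, so the roots are real: z = (-b +/- sqrt(D)) / (2a) = (0.512 +/- 2.066433) / (-2.004).
  z_1 = (0.512 + 2.066433) / (-2.004) = -1.2866,   |z_1| = 1.2866.
  z_2 = (0.512 - 2.066433) / (-2.004) = 0.7757,   |z_2| = 0.7757.
Moduli of all roots: 1.2866, 0.7757.
All moduli strictly greater than 1? No.
Verdict: Not stationary.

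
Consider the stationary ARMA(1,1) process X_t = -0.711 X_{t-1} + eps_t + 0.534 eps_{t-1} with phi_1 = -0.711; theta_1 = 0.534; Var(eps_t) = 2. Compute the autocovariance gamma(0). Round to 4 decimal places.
\gamma(0) = 2.1267

Multiply the model equation by X_{t-k} and take expectations. With theta_0 = psi_0 = 1 and psi_j the MA(infinity) weights, this gives
  gamma(k) - sum_i phi_i gamma(k-i) = c_k,
  c_k = sigma^2 * sum_{j=k..q} theta_j psi_{j-k}   (c_k = 0 for k > q),
using gamma(-m) = gamma(m).
psi-weights needed (psi_j = theta_j + sum_i phi_i psi_{j-i}):
  psi_1 = theta_1 + phi_1 = 0.534 + (-0.711) = -0.177
Right-hand sides:
  c_0 = sigma^2 (1 + theta_1 psi_1) = 2 * (1 + (0.534)(-0.177)) = 2 * 0.905482 = 1.810964
  c_1 = sigma^2 theta_1 = 2 * (0.534) = 1.068
  c_2 = 0
Equations for k = 0 and k = 1 (AR order 1):
  gamma(0) = phi_1 gamma(1) + c_0
  gamma(1) = phi_1 gamma(0) + c_1
Substituting the second into the first: gamma(0) (1 - phi_1^2) = c_0 + phi_1 c_1, so
  gamma(0) = (c_0 + phi_1 c_1) / (1 - phi_1^2) = (1.810964 + (-0.711)(1.068)) / (1 - (-0.711)^2) = 1.051616 / 0.494479 = 2.126715.
Therefore gamma(0) = 2.1267 (to 4 decimal places).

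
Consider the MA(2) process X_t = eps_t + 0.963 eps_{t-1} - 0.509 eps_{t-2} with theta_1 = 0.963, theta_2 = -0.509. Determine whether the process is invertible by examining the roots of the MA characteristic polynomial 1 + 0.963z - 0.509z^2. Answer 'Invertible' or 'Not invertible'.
\text{Not invertible}

The MA(q) characteristic polynomial is P(z) = 1 + 0.963z - 0.509z^2.
Invertibility requires all roots to lie outside the unit circle, i.e. |z| > 1 for every root.
Set 1 + (0.963) z + (-0.509) z^2 = 0, i.e. a z^2 + b z + c = 0 with a = -0.509, b = 0.963, c = 1.
Discriminant D = b^2 - 4ac = (0.963)^2 - 4*(-0.509)*1 = 0.927369 - (-2.036) = 2.963369.
D >= 0, so the roots are real: z = (-b +/- sqrt(D)) / (2a) = (-0.963 +/- 1.721444) / (-1.018).
  z_1 = (-0.963 + 1.721444) / (-1.018) = -0.745,   |z_1| = 0.745.
  z_2 = (-0.963 - 1.721444) / (-1.018) = 2.637,   |z_2| = 2.637.
Moduli of all roots: 0.7450, 2.6370.
All moduli strictly greater than 1? No.
Verdict: Not invertible.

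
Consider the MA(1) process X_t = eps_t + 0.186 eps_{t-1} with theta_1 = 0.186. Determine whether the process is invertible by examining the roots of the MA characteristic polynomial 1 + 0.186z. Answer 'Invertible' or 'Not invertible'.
\text{Invertible}

The MA(q) characteristic polynomial is P(z) = 1 + 0.186z.
Invertibility requires all roots to lie outside the unit circle, i.e. |z| > 1 for every root.
This is linear in z: 1 + (0.186) z = 0  =>  z = -1/(0.186) = -5.376344,  |z| = 5.376344.
Moduli of all roots: 5.3763.
All moduli strictly greater than 1? Yes.
Verdict: Invertible.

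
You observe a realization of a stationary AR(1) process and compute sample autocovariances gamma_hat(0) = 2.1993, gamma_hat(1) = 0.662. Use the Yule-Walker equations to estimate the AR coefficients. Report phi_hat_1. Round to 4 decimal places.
\hat\phi_{1} = 0.3010

The Yule-Walker equations for an AR(p) process read, in matrix form,
  Gamma_p phi = r_p,   with   (Gamma_p)_{ij} = gamma(|i - j|),
                       (r_p)_i = gamma(i),   i,j = 1..p.
Substitute the sample gammas (Toeplitz matrix and right-hand side of size 1):
  Gamma_p = [[2.1993]]
  r_p     = [0.662]
With p = 1 this is the single equation gamma(0) phi_1 = gamma(1):
  phi_hat_1 = gamma(1) / gamma(0) = 0.662 / 2.1993 = 0.3010.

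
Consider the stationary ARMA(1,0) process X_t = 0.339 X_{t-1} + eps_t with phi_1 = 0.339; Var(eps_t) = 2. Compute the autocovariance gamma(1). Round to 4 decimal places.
\gamma(1) = 0.7660

Multiply the model equation by X_{t-k} and take expectations. With theta_0 = psi_0 = 1 and psi_j the MA(infinity) weights, this gives
  gamma(k) - sum_i phi_i gamma(k-i) = c_k,
  c_k = sigma^2 * sum_{j=k..q} theta_j psi_{j-k}   (c_k = 0 for k > q),
using gamma(-m) = gamma(m).
Pure AR (q = 0): c_0 = sigma^2 = 2, c_k = 0 for k >= 1.
Equations for k = 0 and k = 1 (AR order 1):
  gamma(0) = phi_1 gamma(1) + c_0
  gamma(1) = phi_1 gamma(0) + c_1
Substituting the second into the first: gamma(0) (1 - phi_1^2) = c_0 + phi_1 c_1, so
  gamma(0) = c_0 / (1 - phi_1^2) = 2 / (1 - (0.339)^2) = 2 / 0.885079 = 2.259685.
  gamma(1) = phi_1 gamma(0) = (0.339)(2.259685) = 0.766033.
Therefore gamma(1) = 0.7660 (to 4 decimal places).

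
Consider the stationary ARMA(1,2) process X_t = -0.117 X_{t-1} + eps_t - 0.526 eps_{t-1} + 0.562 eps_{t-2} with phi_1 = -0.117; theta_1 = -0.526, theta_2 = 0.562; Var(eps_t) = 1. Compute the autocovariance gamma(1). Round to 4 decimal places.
\gamma(1) = -1.1009

Multiply the model equation by X_{t-k} and take expectations. With theta_0 = psi_0 = 1 and psi_j the MA(infinity) weights, this gives
  gamma(k) - sum_i phi_i gamma(k-i) = c_k,
  c_k = sigma^2 * sum_{j=k..q} theta_j psi_{j-k}   (c_k = 0 for k > q),
using gamma(-m) = gamma(m).
psi-weights needed (psi_j = theta_j + sum_i phi_i psi_{j-i}):
  psi_1 = theta_1 + phi_1 = -0.526 + (-0.117) = -0.643
  psi_2 = theta_2 + phi_1 psi_1 = 0.562 + (-0.117)(-0.643) = 0.637231
Right-hand sides:
  c_0 = sigma^2 (1 + theta_1 psi_1 + theta_2 psi_2) = 1 * (1 + (-0.526)(-0.643) + (0.562)(0.637231)) = 1 * 1.696342 = 1.696342
  c_1 = sigma^2 (theta_1 + theta_2 psi_1) = 1 * (-0.526 + (0.562)(-0.643)) = -0.887366
  c_2 = sigma^2 theta_2 = 1 * (0.562) = 0.562
Equations for k = 0 and k = 1 (AR order 1):
  gamma(0) = phi_1 gamma(1) + c_0
  gamma(1) = phi_1 gamma(0) + c_1
Substituting the second into the first: gamma(0) (1 - phi_1^2) = c_0 + phi_1 c_1, so
  gamma(0) = (c_0 + phi_1 c_1) / (1 - phi_1^2) = (1.696342 + (-0.117)(-0.887366)) / (1 - (-0.117)^2) = 1.800164 / 0.986311 = 1.825148.
  gamma(1) = phi_1 gamma(0) + c_1 = (-0.117)(1.825148) + (-0.887366) = -1.100908.
Therefore gamma(1) = -1.1009 (to 4 decimal places).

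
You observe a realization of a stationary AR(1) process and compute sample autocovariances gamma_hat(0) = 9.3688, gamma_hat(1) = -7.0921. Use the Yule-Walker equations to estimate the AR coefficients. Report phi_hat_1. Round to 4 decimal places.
\hat\phi_{1} = -0.7570

The Yule-Walker equations for an AR(p) process read, in matrix form,
  Gamma_p phi = r_p,   with   (Gamma_p)_{ij} = gamma(|i - j|),
                       (r_p)_i = gamma(i),   i,j = 1..p.
Substitute the sample gammas (Toeplitz matrix and right-hand side of size 1):
  Gamma_p = [[9.3688]]
  r_p     = [-7.0921]
With p = 1 this is the single equation gamma(0) phi_1 = gamma(1):
  phi_hat_1 = gamma(1) / gamma(0) = -7.0921 / 9.3688 = -0.7570.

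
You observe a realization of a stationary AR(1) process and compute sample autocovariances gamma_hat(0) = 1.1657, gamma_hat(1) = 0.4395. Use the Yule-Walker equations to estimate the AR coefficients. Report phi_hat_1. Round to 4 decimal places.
\hat\phi_{1} = 0.3770

The Yule-Walker equations for an AR(p) process read, in matrix form,
  Gamma_p phi = r_p,   with   (Gamma_p)_{ij} = gamma(|i - j|),
                       (r_p)_i = gamma(i),   i,j = 1..p.
Substitute the sample gammas (Toeplitz matrix and right-hand side of size 1):
  Gamma_p = [[1.1657]]
  r_p     = [0.4395]
With p = 1 this is the single equation gamma(0) phi_1 = gamma(1):
  phi_hat_1 = gamma(1) / gamma(0) = 0.4395 / 1.1657 = 0.3770.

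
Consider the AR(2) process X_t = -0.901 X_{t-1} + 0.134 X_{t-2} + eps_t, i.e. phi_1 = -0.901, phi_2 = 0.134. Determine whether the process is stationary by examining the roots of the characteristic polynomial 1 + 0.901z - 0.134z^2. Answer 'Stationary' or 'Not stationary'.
\text{Not stationary}

The AR(p) characteristic polynomial is P(z) = 1 + 0.901z - 0.134z^2.
Stationarity requires all roots to lie outside the unit circle, i.e. |z| > 1 for every root.
Set 1 + (0.901) z + (-0.134) z^2 = 0, i.e. a z^2 + b z + c = 0 with a = -0.134, b = 0.901, c = 1.
Discriminant D = b^2 - 4ac = (0.901)^2 - 4*(-0.134)*1 = 0.811801 - (-0.536) = 1.347801.
D >= 0, so the roots are real: z = (-b +/- sqrt(D)) / (2a) = (-0.901 +/- 1.160948) / (-0.268).
  z_1 = (-0.901 + 1.160948) / (-0.268) = -0.97,   |z_1| = 0.97.
  z_2 = (-0.901 - 1.160948) / (-0.268) = 7.6938,   |z_2| = 7.6938.
Moduli of all roots: 0.9700, 7.6938.
All moduli strictly greater than 1? No.
Verdict: Not stationary.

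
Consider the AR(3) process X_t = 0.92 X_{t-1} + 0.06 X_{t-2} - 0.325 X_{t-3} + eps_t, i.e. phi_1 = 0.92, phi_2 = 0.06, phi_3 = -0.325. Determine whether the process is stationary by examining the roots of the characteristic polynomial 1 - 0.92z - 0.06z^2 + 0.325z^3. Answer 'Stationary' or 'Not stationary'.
\text{Stationary}

The AR(p) characteristic polynomial is P(z) = 1 - 0.92z - 0.06z^2 + 0.325z^3.
Stationarity requires all roots to lie outside the unit circle, i.e. |z| > 1 for every root.
Degree 3: look for a simple real root z0 first, then factor out (1 - z/z0) and solve the remaining quadratic.
Testing z0 = -2: P(-2) = 1 + (-0.92)(-2) + (-0.06)(-2)^2 + (0.325)(-2)^3
  = 1 + (1.84) + (-0.24) + (-2.6) = 0.  So z_0 = -2 is a root, |z_0| = 2.
Divide out the factor (1 + 0.5 z) = (1 - z/z0) (since 1/z0 = -0.5):
  P(z) = (1 + 0.5 z)(1 + (-1.42) z + (0.65) z^2)
  [check: z-coef -1.42 - (-0.5) = -0.92; z^2-coef 0.65 - (-0.5)(-1.42) = -0.06; z^3-coef -(-0.5)(0.65) = 0.325.]
Remaining roots from the quadratic factor 1 + (-1.42) z + (0.65) z^2:
  Set 1 + (-1.42) z + (0.65) z^2 = 0, i.e. a z^2 + b z + c = 0 with a = 0.65, b = -1.42, c = 1.
  Discriminant D = b^2 - 4ac = (-1.42)^2 - 4*(0.65)*1 = 2.0164 - (2.6) = -0.5836.
  D < 0, so the roots are the complex-conjugate pair z = (-b +/- i sqrt(-D)) / (2a) = 1.0923 +/- 0.5876i.
  For a conjugate pair |z|^2 = z * conj(z) = (product of roots) = c/a = 1/(0.65) = 1.538462, so |z| = sqrt(1.538462) = 1.2403 for both roots.
Moduli of all roots: 2.0000, 1.2403, 1.2403.
All moduli strictly greater than 1? Yes.
Verdict: Stationary.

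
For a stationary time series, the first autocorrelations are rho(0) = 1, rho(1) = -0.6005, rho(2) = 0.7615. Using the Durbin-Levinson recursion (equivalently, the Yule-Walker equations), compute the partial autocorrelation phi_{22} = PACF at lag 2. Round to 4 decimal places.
\phi_{22} = 0.6270

The PACF at lag k is phi_{kk}, the last component of the solution
to the Yule-Walker system G_k phi = r_k where
  (G_k)_{ij} = rho(|i - j|), (r_k)_i = rho(i), i,j = 1..k.
Equivalently, Durbin-Levinson gives phi_{kk} iteratively:
  phi_{11} = rho(1)
  phi_{kk} = [rho(k) - sum_{j=1..k-1} phi_{k-1,j} rho(k-j)]
            / [1 - sum_{j=1..k-1} phi_{k-1,j} rho(j)],
  phi_{k,j} = phi_{k-1,j} - phi_{kk} phi_{k-1,k-j},  j = 1..k-1.
Step k = 1:
  phi_11 = rho(1) = -0.6005.
Step k = 2:
  phi_22 = [rho(2) - phi_11 rho(1)] / [1 - phi_11 rho(1)] = [0.7615 - (-0.6005)(-0.6005)] / [1 - (-0.6005)(-0.6005)]
         = 0.40089975 / 0.63939975 = 0.627.
Therefore phi_{22} = 0.6270.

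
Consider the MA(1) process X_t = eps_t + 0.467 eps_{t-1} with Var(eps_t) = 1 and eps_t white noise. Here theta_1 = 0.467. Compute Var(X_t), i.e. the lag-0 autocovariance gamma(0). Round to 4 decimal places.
\gamma(0) = 1.2181

For an MA(q) process X_t = eps_t + sum_i theta_i eps_{t-i} with
Var(eps_t) = sigma^2, the variance is
  gamma(0) = sigma^2 * (1 + sum_i theta_i^2).
  sum_i theta_i^2 = (0.467)^2 = 0.218089.
  gamma(0) = 1 * (1 + 0.218089) = 1 * 1.218089 = 1.218089, which rounds to 1.2181.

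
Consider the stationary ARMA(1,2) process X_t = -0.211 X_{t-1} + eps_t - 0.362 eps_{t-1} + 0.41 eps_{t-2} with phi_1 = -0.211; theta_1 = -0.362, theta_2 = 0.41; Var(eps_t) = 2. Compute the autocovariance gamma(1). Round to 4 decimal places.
\gamma(1) = -1.8789

Multiply the model equation by X_{t-k} and take expectations. With theta_0 = psi_0 = 1 and psi_j the MA(infinity) weights, this gives
  gamma(k) - sum_i phi_i gamma(k-i) = c_k,
  c_k = sigma^2 * sum_{j=k..q} theta_j psi_{j-k}   (c_k = 0 for k > q),
using gamma(-m) = gamma(m).
psi-weights needed (psi_j = theta_j + sum_i phi_i psi_{j-i}):
  psi_1 = theta_1 + phi_1 = -0.362 + (-0.211) = -0.573
  psi_2 = theta_2 + phi_1 psi_1 = 0.41 + (-0.211)(-0.573) = 0.530903
Right-hand sides:
  c_0 = sigma^2 (1 + theta_1 psi_1 + theta_2 psi_2) = 2 * (1 + (-0.362)(-0.573) + (0.41)(0.530903)) = 2 * 1.425096 = 2.850192
  c_1 = sigma^2 (theta_1 + theta_2 psi_1) = 2 * (-0.362 + (0.41)(-0.573)) = -1.19386
  c_2 = sigma^2 theta_2 = 2 * (0.41) = 0.82
Equations for k = 0 and k = 1 (AR order 1):
  gamma(0) = phi_1 gamma(1) + c_0
  gamma(1) = phi_1 gamma(0) + c_1
Substituting the second into the first: gamma(0) (1 - phi_1^2) = c_0 + phi_1 c_1, so
  gamma(0) = (c_0 + phi_1 c_1) / (1 - phi_1^2) = (2.850192 + (-0.211)(-1.19386)) / (1 - (-0.211)^2) = 3.102097 / 0.955479 = 3.246641.
  gamma(1) = phi_1 gamma(0) + c_1 = (-0.211)(3.246641) + (-1.19386) = -1.878901.
Therefore gamma(1) = -1.8789 (to 4 decimal places).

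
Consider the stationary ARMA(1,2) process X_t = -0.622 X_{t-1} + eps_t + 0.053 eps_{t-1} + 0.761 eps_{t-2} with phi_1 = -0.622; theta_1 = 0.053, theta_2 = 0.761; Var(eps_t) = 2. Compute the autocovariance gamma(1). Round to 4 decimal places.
\gamma(1) = -4.9289

Multiply the model equation by X_{t-k} and take expectations. With theta_0 = psi_0 = 1 and psi_j the MA(infinity) weights, this gives
  gamma(k) - sum_i phi_i gamma(k-i) = c_k,
  c_k = sigma^2 * sum_{j=k..q} theta_j psi_{j-k}   (c_k = 0 for k > q),
using gamma(-m) = gamma(m).
psi-weights needed (psi_j = theta_j + sum_i phi_i psi_{j-i}):
  psi_1 = theta_1 + phi_1 = 0.053 + (-0.622) = -0.569
  psi_2 = theta_2 + phi_1 psi_1 = 0.761 + (-0.622)(-0.569) = 1.114918
Right-hand sides:
  c_0 = sigma^2 (1 + theta_1 psi_1 + theta_2 psi_2) = 2 * (1 + (0.053)(-0.569) + (0.761)(1.114918)) = 2 * 1.818296 = 3.636591
  c_1 = sigma^2 (theta_1 + theta_2 psi_1) = 2 * (0.053 + (0.761)(-0.569)) = -0.760018
  c_2 = sigma^2 theta_2 = 2 * (0.761) = 1.522
Equations for k = 0 and k = 1 (AR order 1):
  gamma(0) = phi_1 gamma(1) + c_0
  gamma(1) = phi_1 gamma(0) + c_1
Substituting the second into the first: gamma(0) (1 - phi_1^2) = c_0 + phi_1 c_1, so
  gamma(0) = (c_0 + phi_1 c_1) / (1 - phi_1^2) = (3.636591 + (-0.622)(-0.760018)) / (1 - (-0.622)^2) = 4.109322 / 0.613116 = 6.702357.
  gamma(1) = phi_1 gamma(0) + c_1 = (-0.622)(6.702357) + (-0.760018) = -4.928884.
Therefore gamma(1) = -4.9289 (to 4 decimal places).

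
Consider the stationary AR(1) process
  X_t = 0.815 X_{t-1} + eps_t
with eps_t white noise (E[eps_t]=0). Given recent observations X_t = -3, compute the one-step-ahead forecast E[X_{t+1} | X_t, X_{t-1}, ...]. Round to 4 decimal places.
E[X_{t+1} \mid \mathcal F_t] = -2.4450

For an AR(p) model X_t = c + sum_i phi_i X_{t-i} + eps_t, the
one-step-ahead conditional mean is
  E[X_{t+1} | X_t, ...] = c + sum_i phi_i X_{t+1-i}.
Substitute known values:
  E[X_{t+1} | ...] = (0.815) * (-3)
                   = -2.4450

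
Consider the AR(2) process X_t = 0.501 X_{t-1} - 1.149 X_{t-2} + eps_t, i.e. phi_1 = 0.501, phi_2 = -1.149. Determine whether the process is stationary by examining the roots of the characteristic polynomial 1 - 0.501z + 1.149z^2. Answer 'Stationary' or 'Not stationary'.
\text{Not stationary}

The AR(p) characteristic polynomial is P(z) = 1 - 0.501z + 1.149z^2.
Stationarity requires all roots to lie outside the unit circle, i.e. |z| > 1 for every root.
Set 1 + (-0.501) z + (1.149) z^2 = 0, i.e. a z^2 + b z + c = 0 with a = 1.149, b = -0.501, c = 1.
Discriminant D = b^2 - 4ac = (-0.501)^2 - 4*(1.149)*1 = 0.251001 - (4.596) = -4.344999.
D < 0, so the roots are the complex-conjugate pair z = (-b +/- i sqrt(-D)) / (2a) = 0.218 +/- 0.9071i.
For a conjugate pair |z|^2 = z * conj(z) = (product of roots) = c/a = 1/(1.149) = 0.870322, so |z| = sqrt(0.870322) = 0.9329 for both roots.
Moduli of all roots: 0.9329, 0.9329.
All moduli strictly greater than 1? No.
Verdict: Not stationary.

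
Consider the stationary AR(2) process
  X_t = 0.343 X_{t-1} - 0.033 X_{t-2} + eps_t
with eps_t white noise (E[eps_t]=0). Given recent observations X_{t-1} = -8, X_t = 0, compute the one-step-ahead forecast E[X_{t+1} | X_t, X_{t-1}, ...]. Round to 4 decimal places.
E[X_{t+1} \mid \mathcal F_t] = 0.2640

For an AR(p) model X_t = c + sum_i phi_i X_{t-i} + eps_t, the
one-step-ahead conditional mean is
  E[X_{t+1} | X_t, ...] = c + sum_i phi_i X_{t+1-i}.
Substitute known values:
  E[X_{t+1} | ...] = (0.343) * (0) + (-0.033) * (-8)
                   = 0.2640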